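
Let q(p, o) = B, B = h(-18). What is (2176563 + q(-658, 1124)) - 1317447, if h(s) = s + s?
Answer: 859080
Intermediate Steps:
h(s) = 2*s
B = -36 (B = 2*(-18) = -36)
q(p, o) = -36
(2176563 + q(-658, 1124)) - 1317447 = (2176563 - 36) - 1317447 = 2176527 - 1317447 = 859080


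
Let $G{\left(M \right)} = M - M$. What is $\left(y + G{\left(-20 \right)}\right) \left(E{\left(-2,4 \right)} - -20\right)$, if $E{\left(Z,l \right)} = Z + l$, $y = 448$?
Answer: $9856$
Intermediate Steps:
$G{\left(M \right)} = 0$
$\left(y + G{\left(-20 \right)}\right) \left(E{\left(-2,4 \right)} - -20\right) = \left(448 + 0\right) \left(\left(-2 + 4\right) - -20\right) = 448 \left(2 + 20\right) = 448 \cdot 22 = 9856$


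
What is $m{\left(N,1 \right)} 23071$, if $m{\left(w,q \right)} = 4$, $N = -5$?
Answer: $92284$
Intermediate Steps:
$m{\left(N,1 \right)} 23071 = 4 \cdot 23071 = 92284$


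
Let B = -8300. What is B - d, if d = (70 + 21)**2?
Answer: -16581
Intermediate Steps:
d = 8281 (d = 91**2 = 8281)
B - d = -8300 - 1*8281 = -8300 - 8281 = -16581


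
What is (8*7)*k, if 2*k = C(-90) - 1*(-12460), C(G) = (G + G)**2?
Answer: 1256080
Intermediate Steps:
C(G) = 4*G**2 (C(G) = (2*G)**2 = 4*G**2)
k = 22430 (k = (4*(-90)**2 - 1*(-12460))/2 = (4*8100 + 12460)/2 = (32400 + 12460)/2 = (1/2)*44860 = 22430)
(8*7)*k = (8*7)*22430 = 56*22430 = 1256080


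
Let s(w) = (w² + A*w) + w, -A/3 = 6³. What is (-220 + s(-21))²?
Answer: 190660864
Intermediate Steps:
A = -648 (A = -3*6³ = -3*216 = -648)
s(w) = w² - 647*w (s(w) = (w² - 648*w) + w = w² - 647*w)
(-220 + s(-21))² = (-220 - 21*(-647 - 21))² = (-220 - 21*(-668))² = (-220 + 14028)² = 13808² = 190660864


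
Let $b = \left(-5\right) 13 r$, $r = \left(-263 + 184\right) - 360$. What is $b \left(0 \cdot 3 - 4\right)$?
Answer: $-114140$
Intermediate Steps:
$r = -439$ ($r = -79 - 360 = -439$)
$b = 28535$ ($b = \left(-5\right) 13 \left(-439\right) = \left(-65\right) \left(-439\right) = 28535$)
$b \left(0 \cdot 3 - 4\right) = 28535 \left(0 \cdot 3 - 4\right) = 28535 \left(0 - 4\right) = 28535 \left(-4\right) = -114140$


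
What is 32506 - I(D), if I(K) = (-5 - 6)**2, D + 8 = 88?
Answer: 32385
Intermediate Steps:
D = 80 (D = -8 + 88 = 80)
I(K) = 121 (I(K) = (-11)**2 = 121)
32506 - I(D) = 32506 - 1*121 = 32506 - 121 = 32385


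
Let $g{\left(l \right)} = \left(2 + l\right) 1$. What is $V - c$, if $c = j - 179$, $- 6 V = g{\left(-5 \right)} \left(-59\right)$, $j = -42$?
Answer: $\frac{383}{2} \approx 191.5$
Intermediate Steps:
$g{\left(l \right)} = 2 + l$
$V = - \frac{59}{2}$ ($V = - \frac{\left(2 - 5\right) \left(-59\right)}{6} = - \frac{\left(-3\right) \left(-59\right)}{6} = \left(- \frac{1}{6}\right) 177 = - \frac{59}{2} \approx -29.5$)
$c = -221$ ($c = -42 - 179 = -221$)
$V - c = - \frac{59}{2} - -221 = - \frac{59}{2} + 221 = \frac{383}{2}$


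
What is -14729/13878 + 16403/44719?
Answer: -431025317/620610282 ≈ -0.69452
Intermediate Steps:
-14729/13878 + 16403/44719 = -431025317/620610282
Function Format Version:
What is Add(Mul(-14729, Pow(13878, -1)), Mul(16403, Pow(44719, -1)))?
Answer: Rational(-431025317, 620610282) ≈ -0.69452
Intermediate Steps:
Add(Mul(-14729, Pow(13878, -1)), Mul(16403, Pow(44719, -1))) = Add(Mul(-14729, Rational(1, 13878)), Mul(16403, Rational(1, 44719))) = Add(Rational(-14729, 13878), Rational(16403, 44719)) = Rational(-431025317, 620610282)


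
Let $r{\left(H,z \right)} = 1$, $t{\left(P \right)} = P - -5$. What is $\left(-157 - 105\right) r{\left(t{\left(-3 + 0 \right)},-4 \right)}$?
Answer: $-262$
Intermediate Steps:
$t{\left(P \right)} = 5 + P$ ($t{\left(P \right)} = P + 5 = 5 + P$)
$\left(-157 - 105\right) r{\left(t{\left(-3 + 0 \right)},-4 \right)} = \left(-157 - 105\right) 1 = \left(-262\right) 1 = -262$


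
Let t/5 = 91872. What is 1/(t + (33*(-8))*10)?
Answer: 1/456720 ≈ 2.1895e-6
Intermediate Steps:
t = 459360 (t = 5*91872 = 459360)
1/(t + (33*(-8))*10) = 1/(459360 + (33*(-8))*10) = 1/(459360 - 264*10) = 1/(459360 - 2640) = 1/456720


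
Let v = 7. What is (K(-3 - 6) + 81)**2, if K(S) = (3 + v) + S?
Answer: 6724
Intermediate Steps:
K(S) = 10 + S (K(S) = (3 + 7) + S = 10 + S)
(K(-3 - 6) + 81)**2 = ((10 + (-3 - 6)) + 81)**2 = ((10 - 9) + 81)**2 = (1 + 81)**2 = 82**2 = 6724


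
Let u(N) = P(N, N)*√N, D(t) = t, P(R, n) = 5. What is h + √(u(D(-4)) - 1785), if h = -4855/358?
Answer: -4855/358 + √(-1785 + 10*I) ≈ -13.443 + 42.249*I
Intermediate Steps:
h = -4855/358 (h = -4855*1/358 = -4855/358 ≈ -13.561)
u(N) = 5*√N
h + √(u(D(-4)) - 1785) = -4855/358 + √(5*√(-4) - 1785) = -4855/358 + √(5*(2*I) - 1785) = -4855/358 + √(10*I - 1785) = -4855/358 + √(-1785 + 10*I)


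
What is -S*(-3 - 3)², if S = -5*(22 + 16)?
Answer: 6840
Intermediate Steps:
S = -190 (S = -5*38 = -190)
-S*(-3 - 3)² = -(-190)*(-3 - 3)² = -(-190)*(-6)² = -(-190)*36 = -1*(-6840) = 6840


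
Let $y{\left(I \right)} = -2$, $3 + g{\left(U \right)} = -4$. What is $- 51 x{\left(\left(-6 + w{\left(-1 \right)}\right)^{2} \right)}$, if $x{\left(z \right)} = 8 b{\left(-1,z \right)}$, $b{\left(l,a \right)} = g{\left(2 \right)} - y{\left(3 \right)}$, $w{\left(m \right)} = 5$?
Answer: $2040$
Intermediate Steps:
$g{\left(U \right)} = -7$ ($g{\left(U \right)} = -3 - 4 = -7$)
$b{\left(l,a \right)} = -5$ ($b{\left(l,a \right)} = -7 - -2 = -7 + 2 = -5$)
$x{\left(z \right)} = -40$ ($x{\left(z \right)} = 8 \left(-5\right) = -40$)
$- 51 x{\left(\left(-6 + w{\left(-1 \right)}\right)^{2} \right)} = \left(-51\right) \left(-40\right) = 2040$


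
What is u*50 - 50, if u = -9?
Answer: -500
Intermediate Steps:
u*50 - 50 = -9*50 - 50 = -450 - 50 = -500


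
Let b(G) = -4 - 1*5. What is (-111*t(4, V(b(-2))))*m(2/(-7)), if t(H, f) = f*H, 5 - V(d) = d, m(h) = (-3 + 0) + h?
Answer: 20424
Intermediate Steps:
b(G) = -9 (b(G) = -4 - 5 = -9)
m(h) = -3 + h
V(d) = 5 - d
t(H, f) = H*f
(-111*t(4, V(b(-2))))*m(2/(-7)) = (-444*(5 - 1*(-9)))*(-3 + 2/(-7)) = (-444*(5 + 9))*(-3 + 2*(-⅐)) = (-444*14)*(-3 - 2/7) = -111*56*(-23/7) = -6216*(-23/7) = 20424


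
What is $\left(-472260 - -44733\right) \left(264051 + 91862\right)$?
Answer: $-152162417151$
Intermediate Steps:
$\left(-472260 - -44733\right) \left(264051 + 91862\right) = \left(-472260 + 44733\right) 355913 = \left(-427527\right) 355913 = -152162417151$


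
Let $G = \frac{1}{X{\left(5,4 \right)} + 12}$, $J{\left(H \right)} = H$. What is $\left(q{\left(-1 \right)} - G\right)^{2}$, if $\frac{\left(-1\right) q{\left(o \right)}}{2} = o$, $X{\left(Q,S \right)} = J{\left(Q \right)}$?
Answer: $\frac{1089}{289} \approx 3.7682$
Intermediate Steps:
$X{\left(Q,S \right)} = Q$
$G = \frac{1}{17}$ ($G = \frac{1}{5 + 12} = \frac{1}{17} \approx 0.058824$)
$q{\left(o \right)} = - 2 o$
$\left(q{\left(-1 \right)} - G\right)^{2} = \left(\left(-2\right) \left(-1\right) - \frac{1}{17}\right)^{2} = \left(2 - \frac{1}{17}\right)^{2} = \left(\frac{33}{17}\right)^{2} = \frac{1089}{289}$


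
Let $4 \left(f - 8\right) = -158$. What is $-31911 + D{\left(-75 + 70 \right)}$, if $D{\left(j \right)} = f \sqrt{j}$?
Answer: $-31911 - \frac{63 i \sqrt{5}}{2} \approx -31911.0 - 70.436 i$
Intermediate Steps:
$f = - \frac{63}{2}$ ($f = 8 + \frac{1}{4} \left(-158\right) = 8 - \frac{79}{2} = - \frac{63}{2} \approx -31.5$)
$D{\left(j \right)} = - \frac{63 \sqrt{j}}{2}$
$-31911 + D{\left(-75 + 70 \right)} = -31911 - \frac{63 \sqrt{-75 + 70}}{2} = -31911 - \frac{63 \sqrt{-5}}{2} = -31911 - \frac{63 i \sqrt{5}}{2}$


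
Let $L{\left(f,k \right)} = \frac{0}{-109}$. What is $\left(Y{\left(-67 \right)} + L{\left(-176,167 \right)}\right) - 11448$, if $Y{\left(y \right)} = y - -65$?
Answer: $-11450$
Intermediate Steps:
$Y{\left(y \right)} = 65 + y$ ($Y{\left(y \right)} = y + 65 = 65 + y$)
$L{\left(f,k \right)} = 0$ ($L{\left(f,k \right)} = 0 \left(- \frac{1}{109}\right) = 0$)
$\left(Y{\left(-67 \right)} + L{\left(-176,167 \right)}\right) - 11448 = \left(\left(65 - 67\right) + 0\right) - 11448 = \left(-2 + 0\right) - 11448 = -2 - 11448 = -11450$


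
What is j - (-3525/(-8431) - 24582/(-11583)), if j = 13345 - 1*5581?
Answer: 252651740885/32552091 ≈ 7761.5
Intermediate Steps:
j = 7764 (j = 13345 - 5581 = 7764)
j - (-3525/(-8431) - 24582/(-11583)) = 7764 - (-3525/(-8431) - 24582/(-11583)) = 7764 - (-3525*(-1/8431) - 24582*(-1/11583)) = 7764 - (3525/8431 + 8194/3861) = 7764 - 1*82693639/32552091 = 7764 - 82693639/32552091 = 252651740885/32552091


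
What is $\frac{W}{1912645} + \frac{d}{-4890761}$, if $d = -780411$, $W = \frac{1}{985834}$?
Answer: $\frac{1471504328573842991}{9221776706756077730} \approx 0.15957$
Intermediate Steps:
$W = \frac{1}{985834} \approx 1.0144 \cdot 10^{-6}$
$\frac{W}{1912645} + \frac{d}{-4890761} = \frac{1}{985834 \cdot 1912645} - \frac{780411}{-4890761} = \frac{1}{985834} \cdot \frac{1}{1912645} - - \frac{780411}{4890761} = \frac{1}{1885550470930} + \frac{780411}{4890761} = \frac{1471504328573842991}{9221776706756077730}$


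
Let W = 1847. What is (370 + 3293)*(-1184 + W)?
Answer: 2428569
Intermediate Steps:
(370 + 3293)*(-1184 + W) = (370 + 3293)*(-1184 + 1847) = 3663*663 = 2428569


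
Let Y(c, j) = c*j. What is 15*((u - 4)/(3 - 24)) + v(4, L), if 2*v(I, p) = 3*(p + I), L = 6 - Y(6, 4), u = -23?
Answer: -12/7 ≈ -1.7143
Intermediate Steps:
L = -18 (L = 6 - 6*4 = 6 - 1*24 = 6 - 24 = -18)
v(I, p) = 3*I/2 + 3*p/2 (v(I, p) = (3*(p + I))/2 = (3*(I + p))/2 = (3*I + 3*p)/2 = 3*I/2 + 3*p/2)
15*((u - 4)/(3 - 24)) + v(4, L) = 15*((-23 - 4)/(3 - 24)) + ((3/2)*4 + (3/2)*(-18)) = 15*(-27/(-21)) + (6 - 27) = 15*(-27*(-1/21)) - 21 = 15*(9/7) - 21 = 135/7 - 21 = -12/7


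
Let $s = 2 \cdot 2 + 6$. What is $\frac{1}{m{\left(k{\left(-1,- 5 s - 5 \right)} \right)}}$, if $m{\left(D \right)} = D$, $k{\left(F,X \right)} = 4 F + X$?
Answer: $- \frac{1}{59} \approx -0.016949$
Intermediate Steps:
$s = 10$ ($s = 4 + 6 = 10$)
$k{\left(F,X \right)} = X + 4 F$
$\frac{1}{m{\left(k{\left(-1,- 5 s - 5 \right)} \right)}} = \frac{1}{\left(\left(-5\right) 10 - 5\right) + 4 \left(-1\right)} = \frac{1}{\left(-50 - 5\right) - 4} = \frac{1}{-55 - 4} = \frac{1}{-59} = - \frac{1}{59}$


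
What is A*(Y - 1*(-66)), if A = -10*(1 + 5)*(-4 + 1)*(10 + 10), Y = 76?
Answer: 511200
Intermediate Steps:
A = 3600 (A = -10*6*(-3)*20 = -(-180)*20 = -10*(-360) = 3600)
A*(Y - 1*(-66)) = 3600*(76 - 1*(-66)) = 3600*(76 + 66) = 3600*142 = 511200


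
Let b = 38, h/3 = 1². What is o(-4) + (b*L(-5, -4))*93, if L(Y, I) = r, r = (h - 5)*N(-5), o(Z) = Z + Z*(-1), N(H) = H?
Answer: 35340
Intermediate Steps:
h = 3 (h = 3*1² = 3*1 = 3)
o(Z) = 0 (o(Z) = Z - Z = 0)
r = 10 (r = (3 - 5)*(-5) = -2*(-5) = 10)
L(Y, I) = 10
o(-4) + (b*L(-5, -4))*93 = 0 + (38*10)*93 = 0 + 380*93 = 0 + 35340 = 35340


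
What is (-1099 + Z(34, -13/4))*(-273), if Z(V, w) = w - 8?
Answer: 1212393/4 ≈ 3.0310e+5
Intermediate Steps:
Z(V, w) = -8 + w
(-1099 + Z(34, -13/4))*(-273) = (-1099 + (-8 - 13/4))*(-273) = (-1099 - 45/4)*(-273) = -4441/4*(-273) = 1212393/4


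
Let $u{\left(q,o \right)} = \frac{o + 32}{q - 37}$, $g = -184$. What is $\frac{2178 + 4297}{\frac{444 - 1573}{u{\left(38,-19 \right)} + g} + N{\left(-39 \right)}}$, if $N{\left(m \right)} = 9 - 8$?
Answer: $\frac{44289}{52} \approx 851.71$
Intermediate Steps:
$u{\left(q,o \right)} = \frac{32 + o}{-37 + q}$
$N{\left(m \right)} = 1$ ($N{\left(m \right)} = 9 - 8 = 1$)
$\frac{2178 + 4297}{\frac{444 - 1573}{u{\left(38,-19 \right)} + g} + N{\left(-39 \right)}} = \frac{2178 + 4297}{\frac{444 - 1573}{\frac{32 - 19}{-37 + 38} - 184} + 1} = \frac{6475}{- \frac{1129}{1^{-1} \cdot 13 - 184} + 1} = \frac{6475}{- \frac{1129}{1 \cdot 13 - 184} + 1} = \frac{6475}{- \frac{1129}{13 - 184} + 1} = \frac{6475}{- \frac{1129}{-171} + 1} = \frac{6475}{\left(-1129\right) \left(- \frac{1}{171}\right) + 1} = \frac{6475}{\frac{1129}{171} + 1} = \frac{6475}{\frac{1300}{171}} = 6475 \cdot \frac{171}{1300} = \frac{44289}{52}$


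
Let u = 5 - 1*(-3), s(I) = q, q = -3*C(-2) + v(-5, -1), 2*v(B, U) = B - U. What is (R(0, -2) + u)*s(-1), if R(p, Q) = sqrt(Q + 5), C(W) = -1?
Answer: 8 + sqrt(3) ≈ 9.7321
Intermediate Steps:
v(B, U) = B/2 - U/2 (v(B, U) = (B - U)/2 = B/2 - U/2)
R(p, Q) = sqrt(5 + Q)
q = 1 (q = -3*(-1) + ((1/2)*(-5) - 1/2*(-1)) = 3 + (-5/2 + 1/2) = 3 - 2 = 1)
s(I) = 1
u = 8 (u = 5 + 3 = 8)
(R(0, -2) + u)*s(-1) = (sqrt(5 - 2) + 8)*1 = (sqrt(3) + 8)*1 = (8 + sqrt(3))*1 = 8 + sqrt(3)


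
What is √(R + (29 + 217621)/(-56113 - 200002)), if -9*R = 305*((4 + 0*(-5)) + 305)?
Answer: I*√247299696114315/153669 ≈ 102.34*I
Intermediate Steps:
R = -31415/3 (R = -305*((4 + 0*(-5)) + 305)/9 = -305*((4 + 0) + 305)/9 = -305*(4 + 305)/9 = -305*309/9 = -⅑*94245 = -31415/3 ≈ -10472.)
√(R + (29 + 217621)/(-56113 - 200002)) = √(-31415/3 + (29 + 217621)/(-56113 - 200002)) = √(-31415/3 + 217650/(-256115)) = √(-31415/3 + 217650*(-1/256115)) = √(-31415/3 - 43530/51223) = √(-1609301135/153669) = I*√247299696114315/153669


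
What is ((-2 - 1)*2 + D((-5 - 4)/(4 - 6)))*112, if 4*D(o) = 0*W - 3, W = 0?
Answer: -756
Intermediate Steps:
D(o) = -¾ (D(o) = (0*0 - 3)/4 = (0 - 3)/4 = (¼)*(-3) = -¾)
((-2 - 1)*2 + D((-5 - 4)/(4 - 6)))*112 = ((-2 - 1)*2 - ¾)*112 = (-3*2 - ¾)*112 = (-6 - ¾)*112 = -27/4*112 = -756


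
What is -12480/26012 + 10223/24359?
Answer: -9519911/158406577 ≈ -0.060098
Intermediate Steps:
-12480/26012 + 10223/24359 = -12480*1/26012 + 10223*(1/24359) = -3120/6503 + 10223/24359 = -9519911/158406577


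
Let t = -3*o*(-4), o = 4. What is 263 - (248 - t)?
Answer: 63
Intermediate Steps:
t = 48 (t = -3*4*(-4) = -12*(-4) = 48)
263 - (248 - t) = 263 - (248 - 1*48) = 263 - (248 - 48) = 263 - 1*200 = 263 - 200 = 63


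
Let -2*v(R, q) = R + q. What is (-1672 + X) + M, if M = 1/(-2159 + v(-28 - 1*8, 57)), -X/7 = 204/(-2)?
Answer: -4156764/4339 ≈ -958.00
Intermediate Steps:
X = 714 (X = -7*204/(-2) = -(-7)*204/2 = -7*(-102) = 714)
v(R, q) = -R/2 - q/2 (v(R, q) = -(R + q)/2 = -R/2 - q/2)
M = -2/4339 (M = 1/(-2159 + (-(-28 - 1*8)/2 - ½*57)) = 1/(-2159 + (-(-28 - 8)/2 - 57/2)) = 1/(-2159 + (-½*(-36) - 57/2)) = 1/(-2159 + (18 - 57/2)) = 1/(-2159 - 21/2) = 1/(-4339/2) = -2/4339 ≈ -0.00046094)
(-1672 + X) + M = (-1672 + 714) - 2/4339 = -958 - 2/4339 = -4156764/4339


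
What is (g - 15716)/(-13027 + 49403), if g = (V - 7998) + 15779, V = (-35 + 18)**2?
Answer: -3823/18188 ≈ -0.21019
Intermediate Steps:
V = 289 (V = (-17)**2 = 289)
g = 8070 (g = (289 - 7998) + 15779 = -7709 + 15779 = 8070)
(g - 15716)/(-13027 + 49403) = (8070 - 15716)/(-13027 + 49403) = -7646/36376 = -7646*1/36376 = -3823/18188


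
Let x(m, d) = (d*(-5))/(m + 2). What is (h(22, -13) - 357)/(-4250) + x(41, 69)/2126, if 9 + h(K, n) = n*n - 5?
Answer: 8500093/194263250 ≈ 0.043756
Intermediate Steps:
h(K, n) = -14 + n² (h(K, n) = -9 + (n*n - 5) = -9 + (n² - 5) = -9 + (-5 + n²) = -14 + n²)
x(m, d) = -5*d/(2 + m) (x(m, d) = (-5*d)/(2 + m) = -5*d/(2 + m))
(h(22, -13) - 357)/(-4250) + x(41, 69)/2126 = ((-14 + (-13)²) - 357)/(-4250) - 5*69/(2 + 41)/2126 = ((-14 + 169) - 357)*(-1/4250) - 5*69/43*(1/2126) = (155 - 357)*(-1/4250) - 5*69*1/43*(1/2126) = -202*(-1/4250) - 345/43*1/2126 = 101/2125 - 345/91418 = 8500093/194263250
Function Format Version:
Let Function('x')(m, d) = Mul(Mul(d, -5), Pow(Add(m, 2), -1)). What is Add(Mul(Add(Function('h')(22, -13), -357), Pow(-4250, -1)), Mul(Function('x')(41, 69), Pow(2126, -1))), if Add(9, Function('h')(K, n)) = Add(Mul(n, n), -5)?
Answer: Rational(8500093, 194263250) ≈ 0.043756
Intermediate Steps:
Function('h')(K, n) = Add(-14, Pow(n, 2)) (Function('h')(K, n) = Add(-9, Add(Mul(n, n), -5)) = Add(-9, Add(Pow(n, 2), -5)) = Add(-9, Add(-5, Pow(n, 2))) = Add(-14, Pow(n, 2)))
Function('x')(m, d) = Mul(-5, d, Pow(Add(2, m), -1)) (Function('x')(m, d) = Mul(Mul(-5, d), Pow(Add(2, m), -1)) = Mul(-5, d, Pow(Add(2, m), -1)))
Add(Mul(Add(Function('h')(22, -13), -357), Pow(-4250, -1)), Mul(Function('x')(41, 69), Pow(2126, -1))) = Add(Mul(Add(Add(-14, Pow(-13, 2)), -357), Pow(-4250, -1)), Mul(Mul(-5, 69, Pow(Add(2, 41), -1)), Pow(2126, -1))) = Add(Mul(Add(Add(-14, 169), -357), Rational(-1, 4250)), Mul(Mul(-5, 69, Pow(43, -1)), Rational(1, 2126))) = Add(Mul(Add(155, -357), Rational(-1, 4250)), Mul(Mul(-5, 69, Rational(1, 43)), Rational(1, 2126))) = Add(Mul(-202, Rational(-1, 4250)), Mul(Rational(-345, 43), Rational(1, 2126))) = Add(Rational(101, 2125), Rational(-345, 91418)) = Rational(8500093, 194263250)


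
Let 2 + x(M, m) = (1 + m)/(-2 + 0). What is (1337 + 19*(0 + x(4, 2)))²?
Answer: 6456681/4 ≈ 1.6142e+6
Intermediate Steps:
x(M, m) = -5/2 - m/2 (x(M, m) = -2 + (1 + m)/(-2 + 0) = -2 + (1 + m)/(-2) = -2 + (1 + m)*(-½) = -2 + (-½ - m/2) = -5/2 - m/2)
(1337 + 19*(0 + x(4, 2)))² = (1337 + 19*(0 + (-5/2 - ½*2)))² = (1337 + 19*(0 + (-5/2 - 1)))² = (1337 + 19*(0 - 7/2))² = (1337 + 19*(-7/2))² = (1337 - 133/2)² = (2541/2)² = 6456681/4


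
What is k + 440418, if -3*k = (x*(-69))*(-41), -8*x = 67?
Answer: 3586525/8 ≈ 4.4832e+5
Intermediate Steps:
x = -67/8 (x = -⅛*67 = -67/8 ≈ -8.3750)
k = 63181/8 (k = -(-67/8*(-69))*(-41)/3 = -1541*(-41)/8 = -⅓*(-189543/8) = 63181/8 ≈ 7897.6)
k + 440418 = 63181/8 + 440418 = 3586525/8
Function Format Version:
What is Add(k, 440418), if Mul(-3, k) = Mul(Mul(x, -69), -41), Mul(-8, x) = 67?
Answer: Rational(3586525, 8) ≈ 4.4832e+5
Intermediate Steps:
x = Rational(-67, 8) (x = Mul(Rational(-1, 8), 67) = Rational(-67, 8) ≈ -8.3750)
k = Rational(63181, 8) (k = Mul(Rational(-1, 3), Mul(Mul(Rational(-67, 8), -69), -41)) = Mul(Rational(-1, 3), Mul(Rational(4623, 8), -41)) = Mul(Rational(-1, 3), Rational(-189543, 8)) = Rational(63181, 8) ≈ 7897.6)
Add(k, 440418) = Add(Rational(63181, 8), 440418) = Rational(3586525, 8)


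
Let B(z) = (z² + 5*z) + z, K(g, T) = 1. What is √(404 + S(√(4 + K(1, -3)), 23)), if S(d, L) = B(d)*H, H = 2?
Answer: √(414 + 12*√5) ≈ 20.996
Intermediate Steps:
B(z) = z² + 6*z
S(d, L) = 2*d*(6 + d) (S(d, L) = (d*(6 + d))*2 = 2*d*(6 + d))
√(404 + S(√(4 + K(1, -3)), 23)) = √(404 + 2*√(4 + 1)*(6 + √(4 + 1))) = √(404 + 2*√5*(6 + √5))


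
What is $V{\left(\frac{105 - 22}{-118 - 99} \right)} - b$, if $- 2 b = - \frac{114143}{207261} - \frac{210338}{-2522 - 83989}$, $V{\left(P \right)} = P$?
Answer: $\frac{1446950912293}{2593924888338} \approx 0.55782$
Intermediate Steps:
$b = - \frac{11240079715}{11953570914}$ ($b = - \frac{- \frac{114143}{207261} - \frac{210338}{-2522 - 83989}}{2} = - \frac{\left(-114143\right) \frac{1}{207261} - \frac{210338}{-86511}}{2} = - \frac{- \frac{114143}{207261} - - \frac{210338}{86511}}{2} = - \frac{- \frac{114143}{207261} + \frac{210338}{86511}}{2} = \left(- \frac{1}{2}\right) \frac{11240079715}{5976785457} = - \frac{11240079715}{11953570914} \approx -0.94031$)
$V{\left(\frac{105 - 22}{-118 - 99} \right)} - b = \frac{105 - 22}{-118 - 99} - - \frac{11240079715}{11953570914} = \frac{83}{-217} + \frac{11240079715}{11953570914} = 83 \left(- \frac{1}{217}\right) + \frac{11240079715}{11953570914} = - \frac{83}{217} + \frac{11240079715}{11953570914} = \frac{1446950912293}{2593924888338}$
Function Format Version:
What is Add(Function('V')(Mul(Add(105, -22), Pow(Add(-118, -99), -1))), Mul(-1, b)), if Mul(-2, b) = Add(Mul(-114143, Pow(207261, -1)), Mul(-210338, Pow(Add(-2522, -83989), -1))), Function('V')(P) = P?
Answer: Rational(1446950912293, 2593924888338) ≈ 0.55782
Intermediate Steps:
b = Rational(-11240079715, 11953570914) (b = Mul(Rational(-1, 2), Add(Mul(-114143, Pow(207261, -1)), Mul(-210338, Pow(Add(-2522, -83989), -1)))) = Mul(Rational(-1, 2), Add(Mul(-114143, Rational(1, 207261)), Mul(-210338, Pow(-86511, -1)))) = Mul(Rational(-1, 2), Add(Rational(-114143, 207261), Mul(-210338, Rational(-1, 86511)))) = Mul(Rational(-1, 2), Add(Rational(-114143, 207261), Rational(210338, 86511))) = Mul(Rational(-1, 2), Rational(11240079715, 5976785457)) = Rational(-11240079715, 11953570914) ≈ -0.94031)
Add(Function('V')(Mul(Add(105, -22), Pow(Add(-118, -99), -1))), Mul(-1, b)) = Add(Mul(Add(105, -22), Pow(Add(-118, -99), -1)), Mul(-1, Rational(-11240079715, 11953570914))) = Add(Mul(83, Pow(-217, -1)), Rational(11240079715, 11953570914)) = Add(Mul(83, Rational(-1, 217)), Rational(11240079715, 11953570914)) = Add(Rational(-83, 217), Rational(11240079715, 11953570914)) = Rational(1446950912293, 2593924888338)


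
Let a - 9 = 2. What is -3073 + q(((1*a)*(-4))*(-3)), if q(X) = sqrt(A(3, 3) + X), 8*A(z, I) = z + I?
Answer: -3073 + 3*sqrt(59)/2 ≈ -3061.5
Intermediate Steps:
a = 11 (a = 9 + 2 = 11)
A(z, I) = I/8 + z/8 (A(z, I) = (z + I)/8 = (I + z)/8 = I/8 + z/8)
q(X) = sqrt(3/4 + X) (q(X) = sqrt(((1/8)*3 + (1/8)*3) + X) = sqrt((3/8 + 3/8) + X) = sqrt(3/4 + X))
-3073 + q(((1*a)*(-4))*(-3)) = -3073 + sqrt(3 + 4*(((1*11)*(-4))*(-3)))/2 = -3073 + sqrt(3 + 4*((11*(-4))*(-3)))/2 = -3073 + sqrt(3 + 4*(-44*(-3)))/2 = -3073 + sqrt(3 + 4*132)/2 = -3073 + sqrt(3 + 528)/2 = -3073 + sqrt(531)/2 = -3073 + (3*sqrt(59))/2 = -3073 + 3*sqrt(59)/2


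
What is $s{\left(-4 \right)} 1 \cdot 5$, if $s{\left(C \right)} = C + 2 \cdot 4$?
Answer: $20$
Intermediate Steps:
$s{\left(C \right)} = 8 + C$ ($s{\left(C \right)} = C + 8 = 8 + C$)
$s{\left(-4 \right)} 1 \cdot 5 = \left(8 - 4\right) 1 \cdot 5 = 4 \cdot 1 \cdot 5 = 4 \cdot 5 = 20$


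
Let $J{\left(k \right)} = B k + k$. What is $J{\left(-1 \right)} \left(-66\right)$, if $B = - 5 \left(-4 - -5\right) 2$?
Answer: $-594$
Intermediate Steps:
$B = -10$ ($B = - 5 \left(-4 + 5\right) 2 = \left(-5\right) 1 \cdot 2 = \left(-5\right) 2 = -10$)
$J{\left(k \right)} = - 9 k$ ($J{\left(k \right)} = - 10 k + k = - 9 k$)
$J{\left(-1 \right)} \left(-66\right) = \left(-9\right) \left(-1\right) \left(-66\right) = 9 \left(-66\right) = -594$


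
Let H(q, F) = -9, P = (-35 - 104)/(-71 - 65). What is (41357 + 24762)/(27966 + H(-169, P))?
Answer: 66119/27957 ≈ 2.3650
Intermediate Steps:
P = 139/136 (P = -139/(-136) = -139*(-1/136) = 139/136 ≈ 1.0221)
(41357 + 24762)/(27966 + H(-169, P)) = (41357 + 24762)/(27966 - 9) = 66119/27957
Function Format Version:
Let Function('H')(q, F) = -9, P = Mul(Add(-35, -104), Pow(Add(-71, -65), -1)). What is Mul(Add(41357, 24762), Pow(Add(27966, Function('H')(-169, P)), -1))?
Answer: Rational(66119, 27957) ≈ 2.3650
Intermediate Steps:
P = Rational(139, 136) (P = Mul(-139, Pow(-136, -1)) = Mul(-139, Rational(-1, 136)) = Rational(139, 136) ≈ 1.0221)
Mul(Add(41357, 24762), Pow(Add(27966, Function('H')(-169, P)), -1)) = Mul(Add(41357, 24762), Pow(Add(27966, -9), -1)) = Mul(66119, Pow(27957, -1)) = Mul(66119, Rational(1, 27957)) = Rational(66119, 27957)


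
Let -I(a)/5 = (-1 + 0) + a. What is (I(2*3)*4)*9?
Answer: -900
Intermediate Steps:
I(a) = 5 - 5*a (I(a) = -5*((-1 + 0) + a) = -5*(-1 + a) = 5 - 5*a)
(I(2*3)*4)*9 = ((5 - 10*3)*4)*9 = ((5 - 5*6)*4)*9 = ((5 - 30)*4)*9 = -25*4*9 = -100*9 = -900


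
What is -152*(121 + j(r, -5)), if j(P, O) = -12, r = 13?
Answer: -16568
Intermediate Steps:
-152*(121 + j(r, -5)) = -152*(121 - 12) = -152*109 = -16568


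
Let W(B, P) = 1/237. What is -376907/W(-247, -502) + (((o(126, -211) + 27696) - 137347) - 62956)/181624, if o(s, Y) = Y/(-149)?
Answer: -302170505791152/3382747 ≈ -8.9327e+7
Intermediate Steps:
W(B, P) = 1/237
o(s, Y) = -Y/149 (o(s, Y) = Y*(-1/149) = -Y/149)
-376907/W(-247, -502) + (((o(126, -211) + 27696) - 137347) - 62956)/181624 = -376907/1/237 + (((-1/149*(-211) + 27696) - 137347) - 62956)/181624 = -376907*237 + (((211/149 + 27696) - 137347) - 62956)*(1/181624) = -89326959 + ((4126915/149 - 137347) - 62956)*(1/181624) = -89326959 + (-16337788/149 - 62956)*(1/181624) = -89326959 - 25718232/149*1/181624 = -89326959 - 3214779/3382747 = -302170505791152/3382747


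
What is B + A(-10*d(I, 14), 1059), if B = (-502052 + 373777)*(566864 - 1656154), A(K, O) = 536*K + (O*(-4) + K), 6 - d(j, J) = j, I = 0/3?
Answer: 139728638294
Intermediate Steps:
I = 0 (I = 0*(⅓) = 0)
d(j, J) = 6 - j
A(K, O) = -4*O + 537*K (A(K, O) = 536*K + (-4*O + K) = 536*K + (K - 4*O) = -4*O + 537*K)
B = 139728674750 (B = -128275*(-1089290) = 139728674750)
B + A(-10*d(I, 14), 1059) = 139728674750 + (-4*1059 + 537*(-10*(6 - 1*0))) = 139728674750 + (-4236 + 537*(-10*(6 + 0))) = 139728674750 + (-4236 + 537*(-10*6)) = 139728674750 + (-4236 + 537*(-60)) = 139728674750 + (-4236 - 32220) = 139728674750 - 36456 = 139728638294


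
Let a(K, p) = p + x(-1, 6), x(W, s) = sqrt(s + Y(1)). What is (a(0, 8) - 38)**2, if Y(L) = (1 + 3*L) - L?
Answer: 729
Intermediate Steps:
Y(L) = 1 + 2*L
x(W, s) = sqrt(3 + s) (x(W, s) = sqrt(s + (1 + 2*1)) = sqrt(s + (1 + 2)) = sqrt(s + 3) = sqrt(3 + s))
a(K, p) = 3 + p (a(K, p) = p + sqrt(3 + 6) = p + sqrt(9) = p + 3 = 3 + p)
(a(0, 8) - 38)**2 = ((3 + 8) - 38)**2 = (11 - 38)**2 = (-27)**2 = 729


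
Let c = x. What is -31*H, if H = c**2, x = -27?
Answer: -22599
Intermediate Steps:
c = -27
H = 729 (H = (-27)**2 = 729)
-31*H = -31*729 = -22599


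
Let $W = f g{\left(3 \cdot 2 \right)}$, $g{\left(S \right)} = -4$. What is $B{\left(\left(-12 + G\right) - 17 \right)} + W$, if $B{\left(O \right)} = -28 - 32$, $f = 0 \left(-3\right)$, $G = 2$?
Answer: $-60$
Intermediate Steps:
$f = 0$
$B{\left(O \right)} = -60$
$W = 0$ ($W = 0 \left(-4\right) = 0$)
$B{\left(\left(-12 + G\right) - 17 \right)} + W = -60 + 0 = -60$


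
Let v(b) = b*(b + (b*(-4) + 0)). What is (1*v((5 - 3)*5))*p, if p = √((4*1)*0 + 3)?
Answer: -300*√3 ≈ -519.62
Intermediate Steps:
p = √3 (p = √(4*0 + 3) = √(0 + 3) = √3 ≈ 1.7320)
v(b) = -3*b² (v(b) = b*(b + (-4*b + 0)) = b*(b - 4*b) = b*(-3*b) = -3*b²)
(1*v((5 - 3)*5))*p = (1*(-3*25*(5 - 3)²))*√3 = (1*(-3*(2*5)²))*√3 = (1*(-3*10²))*√3 = (1*(-3*100))*√3 = (1*(-300))*√3 = -300*√3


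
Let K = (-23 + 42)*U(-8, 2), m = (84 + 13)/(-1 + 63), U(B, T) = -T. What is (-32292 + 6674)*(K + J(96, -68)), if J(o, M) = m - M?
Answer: -25067213/31 ≈ -8.0862e+5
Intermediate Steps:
m = 97/62 ≈ 1.5645
K = -38 (K = (-23 + 42)*(-1*2) = 19*(-2) = -38)
J(o, M) = 97/62 - M
(-32292 + 6674)*(K + J(96, -68)) = (-32292 + 6674)*(-38 + (97/62 - 1*(-68))) = -25618*(-38 + (97/62 + 68)) = -25618*(-38 + 4313/62) = -25618*1957/62 = -25067213/31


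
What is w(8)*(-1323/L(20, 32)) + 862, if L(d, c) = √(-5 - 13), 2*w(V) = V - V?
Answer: 862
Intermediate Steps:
w(V) = 0 (w(V) = (V - V)/2 = (½)*0 = 0)
L(d, c) = 3*I*√2 (L(d, c) = √(-18) = 3*I*√2)
w(8)*(-1323/L(20, 32)) + 862 = 0*(-1323*(-I*√2/6)) + 862 = 0*(-(-441)*I*√2/2) + 862 = 0*(441*I*√2/2) + 862 = 0 + 862 = 862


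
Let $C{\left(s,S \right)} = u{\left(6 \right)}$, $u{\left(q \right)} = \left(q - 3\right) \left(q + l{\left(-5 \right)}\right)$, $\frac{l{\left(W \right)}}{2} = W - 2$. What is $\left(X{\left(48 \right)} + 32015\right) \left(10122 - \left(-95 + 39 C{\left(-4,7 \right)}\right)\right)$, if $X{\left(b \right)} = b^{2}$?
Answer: $382759807$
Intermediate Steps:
$l{\left(W \right)} = -4 + 2 W$ ($l{\left(W \right)} = 2 \left(W - 2\right) = 2 \left(-2 + W\right) = -4 + 2 W$)
$u{\left(q \right)} = \left(-14 + q\right) \left(-3 + q\right)$ ($u{\left(q \right)} = \left(q - 3\right) \left(q + \left(-4 + 2 \left(-5\right)\right)\right) = \left(-3 + q\right) \left(q - 14\right) = \left(-3 + q\right) \left(-14 + q\right) = \left(-14 + q\right) \left(-3 + q\right)$)
$C{\left(s,S \right)} = -24$ ($C{\left(s,S \right)} = 42 + 6^{2} - 102 = 42 + 36 - 102 = -24$)
$\left(X{\left(48 \right)} + 32015\right) \left(10122 - \left(-95 + 39 C{\left(-4,7 \right)}\right)\right) = \left(48^{2} + 32015\right) \left(10122 + \left(95 - -936\right)\right) = \left(2304 + 32015\right) \left(10122 + \left(95 + 936\right)\right) = 34319 \left(10122 + 1031\right) = 34319 \cdot 11153 = 382759807$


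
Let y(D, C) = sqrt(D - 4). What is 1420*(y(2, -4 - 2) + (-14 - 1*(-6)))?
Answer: -11360 + 1420*I*sqrt(2) ≈ -11360.0 + 2008.2*I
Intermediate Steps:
y(D, C) = sqrt(-4 + D)
1420*(y(2, -4 - 2) + (-14 - 1*(-6))) = 1420*(sqrt(-4 + 2) + (-14 - 1*(-6))) = 1420*(sqrt(-2) + (-14 + 6)) = 1420*(I*sqrt(2) - 8) = 1420*(-8 + I*sqrt(2)) = -11360 + 1420*I*sqrt(2)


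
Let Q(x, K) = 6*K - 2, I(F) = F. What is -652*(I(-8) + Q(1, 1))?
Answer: 2608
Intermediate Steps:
Q(x, K) = -2 + 6*K
-652*(I(-8) + Q(1, 1)) = -652*(-8 + (-2 + 6*1)) = -652*(-8 + (-2 + 6)) = -652*(-8 + 4) = -652*(-4) = 2608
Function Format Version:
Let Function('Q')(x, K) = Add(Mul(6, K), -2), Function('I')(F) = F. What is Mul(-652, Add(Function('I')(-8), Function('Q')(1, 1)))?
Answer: 2608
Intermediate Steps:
Function('Q')(x, K) = Add(-2, Mul(6, K))
Mul(-652, Add(Function('I')(-8), Function('Q')(1, 1))) = Mul(-652, Add(-8, Add(-2, Mul(6, 1)))) = Mul(-652, Add(-8, Add(-2, 6))) = Mul(-652, Add(-8, 4)) = Mul(-652, -4) = 2608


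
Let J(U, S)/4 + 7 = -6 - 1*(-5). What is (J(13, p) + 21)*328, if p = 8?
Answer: -3608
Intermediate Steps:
J(U, S) = -32 (J(U, S) = -28 + 4*(-6 - 1*(-5)) = -28 + 4*(-6 + 5) = -28 + 4*(-1) = -28 - 4 = -32)
(J(13, p) + 21)*328 = (-32 + 21)*328 = -11*328 = -3608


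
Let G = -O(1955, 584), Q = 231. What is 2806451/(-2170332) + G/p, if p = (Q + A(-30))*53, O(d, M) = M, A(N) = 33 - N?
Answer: -7499598895/5636352204 ≈ -1.3306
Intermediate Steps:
p = 15582 (p = (231 + (33 - 1*(-30)))*53 = (231 + (33 + 30))*53 = (231 + 63)*53 = 294*53 = 15582)
G = -584 (G = -1*584 = -584)
2806451/(-2170332) + G/p = 2806451/(-2170332) - 584/15582 = 2806451*(-1/2170332) - 584*1/15582 = -2806451/2170332 - 292/7791 = -7499598895/5636352204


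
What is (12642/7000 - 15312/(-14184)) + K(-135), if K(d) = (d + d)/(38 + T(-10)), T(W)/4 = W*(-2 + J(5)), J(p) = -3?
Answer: 61575587/35164500 ≈ 1.7511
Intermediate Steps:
T(W) = -20*W (T(W) = 4*(W*(-2 - 3)) = 4*(W*(-5)) = 4*(-5*W) = -20*W)
K(d) = d/119 (K(d) = (d + d)/(38 - 20*(-10)) = (2*d)/(38 + 200) = (2*d)/238 = (2*d)*(1/238) = d/119)
(12642/7000 - 15312/(-14184)) + K(-135) = (12642/7000 - 15312/(-14184)) + (1/119)*(-135) = (12642*(1/7000) - 15312*(-1/14184)) - 135/119 = (903/500 + 638/591) - 135/119 = 852673/295500 - 135/119 = 61575587/35164500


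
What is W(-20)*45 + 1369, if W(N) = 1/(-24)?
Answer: 10937/8 ≈ 1367.1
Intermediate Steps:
W(N) = -1/24
W(-20)*45 + 1369 = -1/24*45 + 1369 = -15/8 + 1369 = 10937/8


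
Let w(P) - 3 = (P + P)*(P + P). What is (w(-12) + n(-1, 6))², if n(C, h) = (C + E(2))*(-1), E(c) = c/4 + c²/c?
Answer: 1334025/4 ≈ 3.3351e+5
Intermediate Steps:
E(c) = 5*c/4 (E(c) = c*(¼) + c = c/4 + c = 5*c/4)
w(P) = 3 + 4*P² (w(P) = 3 + (P + P)*(P + P) = 3 + (2*P)*(2*P) = 3 + 4*P²)
n(C, h) = -5/2 - C (n(C, h) = (C + (5/4)*2)*(-1) = (C + 5/2)*(-1) = (5/2 + C)*(-1) = -5/2 - C)
(w(-12) + n(-1, 6))² = ((3 + 4*(-12)²) + (-5/2 - 1*(-1)))² = ((3 + 4*144) + (-5/2 + 1))² = ((3 + 576) - 3/2)² = (579 - 3/2)² = (1155/2)² = 1334025/4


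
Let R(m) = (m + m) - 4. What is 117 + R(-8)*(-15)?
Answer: 417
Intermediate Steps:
R(m) = -4 + 2*m (R(m) = 2*m - 4 = -4 + 2*m)
117 + R(-8)*(-15) = 117 + (-4 + 2*(-8))*(-15) = 117 + (-4 - 16)*(-15) = 117 - 20*(-15) = 117 + 300 = 417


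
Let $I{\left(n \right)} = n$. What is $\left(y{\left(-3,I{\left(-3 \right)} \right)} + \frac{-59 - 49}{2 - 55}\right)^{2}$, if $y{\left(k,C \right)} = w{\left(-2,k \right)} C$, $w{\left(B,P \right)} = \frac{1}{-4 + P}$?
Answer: $\frac{837225}{137641} \approx 6.0827$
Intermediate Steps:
$y{\left(k,C \right)} = \frac{C}{-4 + k}$
$\left(y{\left(-3,I{\left(-3 \right)} \right)} + \frac{-59 - 49}{2 - 55}\right)^{2} = \left(- \frac{3}{-4 - 3} + \frac{-59 - 49}{2 - 55}\right)^{2} = \left(- \frac{3}{-7} - \frac{108}{-53}\right)^{2} = \left(\left(-3\right) \left(- \frac{1}{7}\right) - - \frac{108}{53}\right)^{2} = \left(\frac{3}{7} + \frac{108}{53}\right)^{2} = \left(\frac{915}{371}\right)^{2} = \frac{837225}{137641}$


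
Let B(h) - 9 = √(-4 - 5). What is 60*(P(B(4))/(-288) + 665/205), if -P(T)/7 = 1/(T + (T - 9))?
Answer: 2491195/12792 - 35*I/468 ≈ 194.75 - 0.074786*I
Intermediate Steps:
B(h) = 9 + 3*I (B(h) = 9 + √(-4 - 5) = 9 + √(-9) = 9 + 3*I)
P(T) = -7/(-9 + 2*T) (P(T) = -7/(T + (T - 9)) = -7/(T + (-9 + T)) = -7/(-9 + 2*T))
60*(P(B(4))/(-288) + 665/205) = 60*(-7/(-9 + 2*(9 + 3*I))/(-288) + 665/205) = 60*(-7/(-9 + (18 + 6*I))*(-1/288) + 665*(1/205)) = 60*(-7*(9 - 6*I)/117*(-1/288) + 133/41) = 60*(7*(9 - 6*I)/33696 + 133/41) = 60*(133/41 + 7*(9 - 6*I)/33696) = 7980/41 + 35*(9 - 6*I)/2808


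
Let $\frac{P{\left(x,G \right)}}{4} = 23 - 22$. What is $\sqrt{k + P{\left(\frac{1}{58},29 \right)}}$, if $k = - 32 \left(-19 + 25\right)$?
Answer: $2 i \sqrt{47} \approx 13.711 i$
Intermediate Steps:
$P{\left(x,G \right)} = 4$ ($P{\left(x,G \right)} = 4 \left(23 - 22\right) = 4 \cdot 1 = 4$)
$k = -192$ ($k = \left(-32\right) 6 = -192$)
$\sqrt{k + P{\left(\frac{1}{58},29 \right)}} = \sqrt{-192 + 4} = \sqrt{-188} = 2 i \sqrt{47}$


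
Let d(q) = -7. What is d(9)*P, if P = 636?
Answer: -4452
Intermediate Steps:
d(9)*P = -7*636 = -4452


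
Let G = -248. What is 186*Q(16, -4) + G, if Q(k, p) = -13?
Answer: -2666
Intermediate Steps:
186*Q(16, -4) + G = 186*(-13) - 248 = -2418 - 248 = -2666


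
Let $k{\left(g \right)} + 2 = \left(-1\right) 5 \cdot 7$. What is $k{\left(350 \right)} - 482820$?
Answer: $-482857$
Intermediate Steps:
$k{\left(g \right)} = -37$ ($k{\left(g \right)} = -2 + \left(-1\right) 5 \cdot 7 = -2 - 35 = -37$)
$k{\left(350 \right)} - 482820 = -37 - 482820 = -482857$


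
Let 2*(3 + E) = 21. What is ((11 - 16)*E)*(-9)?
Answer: 675/2 ≈ 337.50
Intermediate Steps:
E = 15/2 (E = -3 + (1/2)*21 = -3 + 21/2 = 15/2 ≈ 7.5000)
((11 - 16)*E)*(-9) = ((11 - 16)*(15/2))*(-9) = -5*15/2*(-9) = -75/2*(-9) = 675/2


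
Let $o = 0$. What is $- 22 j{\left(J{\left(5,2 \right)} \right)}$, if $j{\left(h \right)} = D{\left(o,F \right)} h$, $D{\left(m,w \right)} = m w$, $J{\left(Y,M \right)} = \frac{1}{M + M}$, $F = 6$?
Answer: $0$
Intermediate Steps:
$J{\left(Y,M \right)} = \frac{1}{2 M}$
$j{\left(h \right)} = 0$ ($j{\left(h \right)} = 0 \cdot 6 h = 0 h = 0$)
$- 22 j{\left(J{\left(5,2 \right)} \right)} = \left(-22\right) 0 = 0$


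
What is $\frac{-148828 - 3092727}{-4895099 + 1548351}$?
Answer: $\frac{3241555}{3346748} \approx 0.96857$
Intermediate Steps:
$\frac{-148828 - 3092727}{-4895099 + 1548351} = - \frac{3241555}{-3346748} = \left(-3241555\right) \left(- \frac{1}{3346748}\right) = \frac{3241555}{3346748}$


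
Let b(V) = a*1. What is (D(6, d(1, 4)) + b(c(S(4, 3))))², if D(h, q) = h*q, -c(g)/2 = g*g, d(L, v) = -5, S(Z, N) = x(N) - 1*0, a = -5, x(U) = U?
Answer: 1225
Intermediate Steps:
S(Z, N) = N (S(Z, N) = N - 1*0 = N + 0 = N)
c(g) = -2*g² (c(g) = -2*g*g = -2*g²)
b(V) = -5 (b(V) = -5*1 = -5)
(D(6, d(1, 4)) + b(c(S(4, 3))))² = (6*(-5) - 5)² = (-30 - 5)² = (-35)² = 1225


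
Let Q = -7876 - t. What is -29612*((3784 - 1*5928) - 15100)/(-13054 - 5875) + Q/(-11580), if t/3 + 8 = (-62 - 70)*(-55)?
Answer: -1478131678528/54799455 ≈ -26973.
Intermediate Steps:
t = 21756 (t = -24 + 3*((-62 - 70)*(-55)) = -24 + 3*(-132*(-55)) = -24 + 3*7260 = -24 + 21780 = 21756)
Q = -29632 (Q = -7876 - 1*21756 = -7876 - 21756 = -29632)
-29612*((3784 - 1*5928) - 15100)/(-13054 - 5875) + Q/(-11580) = -29612*((3784 - 1*5928) - 15100)/(-13054 - 5875) - 29632/(-11580) = -29612/((-18929/((3784 - 5928) - 15100))) - 29632*(-1/11580) = -29612/((-18929/(-2144 - 15100))) + 7408/2895 = -29612/((-18929/(-17244))) + 7408/2895 = -29612/((-18929*(-1/17244))) + 7408/2895 = -29612/18929/17244 + 7408/2895 = -29612*17244/18929 + 7408/2895 = -510629328/18929 + 7408/2895 = -1478131678528/54799455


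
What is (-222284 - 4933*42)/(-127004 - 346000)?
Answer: 214735/236502 ≈ 0.90796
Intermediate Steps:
(-222284 - 4933*42)/(-127004 - 346000) = (-222284 - 207186)/(-473004) = -429470*(-1/473004) = 214735/236502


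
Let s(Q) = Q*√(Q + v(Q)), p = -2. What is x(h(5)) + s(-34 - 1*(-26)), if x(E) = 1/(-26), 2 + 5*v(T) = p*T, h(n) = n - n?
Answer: -1/26 - 8*I*√130/5 ≈ -0.038462 - 18.243*I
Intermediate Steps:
h(n) = 0
v(T) = -⅖ - 2*T/5 (v(T) = -⅖ + (-2*T)/5 = -⅖ - 2*T/5)
x(E) = -1/26
s(Q) = Q*√(-⅖ + 3*Q/5) (s(Q) = Q*√(Q + (-⅖ - 2*Q/5)) = Q*√(-⅖ + 3*Q/5))
x(h(5)) + s(-34 - 1*(-26)) = -1/26 + (-34 - 1*(-26))*√(-10 + 15*(-34 - 1*(-26)))/5 = -1/26 + (-34 + 26)*√(-10 + 15*(-34 + 26))/5 = -1/26 + (⅕)*(-8)*√(-10 + 15*(-8)) = -1/26 + (⅕)*(-8)*√(-10 - 120) = -1/26 + (⅕)*(-8)*√(-130) = -1/26 + (⅕)*(-8)*(I*√130) = -1/26 - 8*I*√130/5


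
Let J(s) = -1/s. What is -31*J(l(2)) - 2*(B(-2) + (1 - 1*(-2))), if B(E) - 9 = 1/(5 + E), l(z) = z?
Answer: -55/6 ≈ -9.1667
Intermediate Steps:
B(E) = 9 + 1/(5 + E)
-31*J(l(2)) - 2*(B(-2) + (1 - 1*(-2))) = -(-31)/2 - 2*((46 + 9*(-2))/(5 - 2) + (1 - 1*(-2))) = -(-31)/2 - 2*((46 - 18)/3 + (1 + 2)) = -31*(-½) - 2*((⅓)*28 + 3) = 31/2 - 2*(28/3 + 3) = 31/2 - 2*37/3 = 31/2 - 74/3 = -55/6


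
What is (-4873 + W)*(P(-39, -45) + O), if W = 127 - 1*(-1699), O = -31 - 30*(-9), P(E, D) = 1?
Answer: -731280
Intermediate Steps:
O = 239 (O = -31 + 270 = 239)
W = 1826 (W = 127 + 1699 = 1826)
(-4873 + W)*(P(-39, -45) + O) = (-4873 + 1826)*(1 + 239) = -3047*240 = -731280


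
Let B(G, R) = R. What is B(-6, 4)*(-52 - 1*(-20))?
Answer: -128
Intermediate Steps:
B(-6, 4)*(-52 - 1*(-20)) = 4*(-52 - 1*(-20)) = 4*(-52 + 20) = 4*(-32) = -128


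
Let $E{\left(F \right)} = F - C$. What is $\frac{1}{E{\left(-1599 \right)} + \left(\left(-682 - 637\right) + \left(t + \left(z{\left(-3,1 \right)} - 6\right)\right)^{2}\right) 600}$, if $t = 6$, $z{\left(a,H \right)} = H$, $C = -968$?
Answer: $- \frac{1}{791431} \approx -1.2635 \cdot 10^{-6}$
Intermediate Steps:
$E{\left(F \right)} = 968 + F$ ($E{\left(F \right)} = F - -968 = F + 968 = 968 + F$)
$\frac{1}{E{\left(-1599 \right)} + \left(\left(-682 - 637\right) + \left(t + \left(z{\left(-3,1 \right)} - 6\right)\right)^{2}\right) 600} = \frac{1}{\left(968 - 1599\right) + \left(\left(-682 - 637\right) + \left(6 + \left(1 - 6\right)\right)^{2}\right) 600} = \frac{1}{-631 + \left(\left(-682 - 637\right) + \left(6 + \left(1 - 6\right)\right)^{2}\right) 600} = \frac{1}{-631 + \left(-1319 + \left(6 - 5\right)^{2}\right) 600} = \frac{1}{-631 + \left(-1319 + 1^{2}\right) 600} = \frac{1}{-631 + \left(-1319 + 1\right) 600} = \frac{1}{-631 - 790800} = \frac{1}{-791431} = - \frac{1}{791431}$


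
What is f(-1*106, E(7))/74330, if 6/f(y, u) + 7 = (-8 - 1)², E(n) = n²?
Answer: 3/2750210 ≈ 1.0908e-6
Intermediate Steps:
f(y, u) = 3/37 (f(y, u) = 6/(-7 + (-8 - 1)²) = 6/(-7 + (-9)²) = 6/(-7 + 81) = 6/74 = 6*(1/74) = 3/37)
f(-1*106, E(7))/74330 = (3/37)/74330 = (3/37)*(1/74330) = 3/2750210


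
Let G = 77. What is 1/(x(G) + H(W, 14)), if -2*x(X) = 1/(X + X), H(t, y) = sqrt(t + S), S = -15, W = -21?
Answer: -308/3415105 - 569184*I/3415105 ≈ -9.0188e-5 - 0.16667*I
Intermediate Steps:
H(t, y) = sqrt(-15 + t) (H(t, y) = sqrt(t - 15) = sqrt(-15 + t))
x(X) = -1/(4*X) (x(X) = -1/(2*(X + X)) = -1/(2*X)/2 = -1/(4*X))
1/(x(G) + H(W, 14)) = 1/(-1/4/77 + sqrt(-15 - 21)) = 1/(-1/4*1/77 + sqrt(-36)) = 1/(-1/308 + 6*I) = 94864*(-1/308 - 6*I)/3415105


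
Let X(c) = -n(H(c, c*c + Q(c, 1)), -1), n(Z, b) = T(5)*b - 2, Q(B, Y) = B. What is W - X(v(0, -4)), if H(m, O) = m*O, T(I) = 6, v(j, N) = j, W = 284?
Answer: 276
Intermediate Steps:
H(m, O) = O*m
n(Z, b) = -2 + 6*b (n(Z, b) = 6*b - 2 = -2 + 6*b)
X(c) = 8 (X(c) = -(-2 + 6*(-1)) = -(-2 - 6) = -1*(-8) = 8)
W - X(v(0, -4)) = 284 - 1*8 = 284 - 8 = 276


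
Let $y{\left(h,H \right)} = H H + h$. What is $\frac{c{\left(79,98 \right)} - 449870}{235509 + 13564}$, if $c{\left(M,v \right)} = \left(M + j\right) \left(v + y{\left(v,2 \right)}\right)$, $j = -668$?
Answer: $- \frac{567670}{249073} \approx -2.2791$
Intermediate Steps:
$y{\left(h,H \right)} = h + H^{2}$ ($y{\left(h,H \right)} = H^{2} + h = h + H^{2}$)
$c{\left(M,v \right)} = \left(-668 + M\right) \left(4 + 2 v\right)$ ($c{\left(M,v \right)} = \left(M - 668\right) \left(v + \left(v + 2^{2}\right)\right) = \left(-668 + M\right) \left(v + \left(v + 4\right)\right) = \left(-668 + M\right) \left(v + \left(4 + v\right)\right) = \left(-668 + M\right) \left(4 + 2 v\right)$)
$\frac{c{\left(79,98 \right)} - 449870}{235509 + 13564} = \frac{\left(-2672 - 130928 + 79 \cdot 98 + 79 \left(4 + 98\right)\right) - 449870}{235509 + 13564} = \frac{\left(-2672 - 130928 + 7742 + 79 \cdot 102\right) - 449870}{249073} = \left(\left(-2672 - 130928 + 7742 + 8058\right) - 449870\right) \frac{1}{249073} = \left(-117800 - 449870\right) \frac{1}{249073} = \left(-567670\right) \frac{1}{249073} = - \frac{567670}{249073}$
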